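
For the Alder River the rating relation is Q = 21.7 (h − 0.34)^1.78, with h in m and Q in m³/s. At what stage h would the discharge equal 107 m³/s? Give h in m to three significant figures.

h − h₀ = (Q/C)^(1/b) = (107/21.7)^(1/1.78) = 2.451 m
h = 0.34 + 2.451 = 2.791 m

2.79 m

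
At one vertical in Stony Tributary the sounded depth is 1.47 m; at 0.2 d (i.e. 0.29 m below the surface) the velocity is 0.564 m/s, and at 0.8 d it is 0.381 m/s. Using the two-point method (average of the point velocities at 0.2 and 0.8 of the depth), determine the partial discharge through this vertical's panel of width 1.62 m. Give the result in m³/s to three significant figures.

v̄ = (0.564 + 0.381) / 2 = 0.4725 m/s
q = v̄ × d × w = 0.4725 × 1.47 × 1.62 = 1.125 m³/s

1.13 m³/s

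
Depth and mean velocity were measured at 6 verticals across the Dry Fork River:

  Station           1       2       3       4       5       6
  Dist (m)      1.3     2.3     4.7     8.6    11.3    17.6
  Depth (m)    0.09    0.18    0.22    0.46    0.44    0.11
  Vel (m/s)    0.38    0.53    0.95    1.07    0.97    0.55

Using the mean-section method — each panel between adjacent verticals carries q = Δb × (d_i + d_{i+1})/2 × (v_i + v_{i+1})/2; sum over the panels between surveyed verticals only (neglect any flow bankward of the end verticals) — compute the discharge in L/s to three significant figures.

4310 L/s

Panel 1-2: Δb = 1 m, d̄ = (0.09+0.18)/2 = 0.135, v̄ = (0.38+0.53)/2 = 0.455 → q = 1×0.135×0.455 = 0.06143 m³/s
Panel 2-3: Δb = 2.4 m, d̄ = (0.18+0.22)/2 = 0.2, v̄ = (0.53+0.95)/2 = 0.74 → q = 2.4×0.2×0.74 = 0.3552 m³/s
Panel 3-4: Δb = 3.9 m, d̄ = (0.22+0.46)/2 = 0.34, v̄ = (0.95+1.07)/2 = 1.01 → q = 3.9×0.34×1.01 = 1.339 m³/s
Panel 4-5: Δb = 2.7 m, d̄ = (0.46+0.44)/2 = 0.45, v̄ = (1.07+0.97)/2 = 1.02 → q = 2.7×0.45×1.02 = 1.239 m³/s
Panel 5-6: Δb = 6.3 m, d̄ = (0.44+0.11)/2 = 0.275, v̄ = (0.97+0.55)/2 = 0.76 → q = 6.3×0.275×0.76 = 1.317 m³/s
Q = Σ q = 4.312 m³/s
= 4.312 × 1000 = 4312 L/s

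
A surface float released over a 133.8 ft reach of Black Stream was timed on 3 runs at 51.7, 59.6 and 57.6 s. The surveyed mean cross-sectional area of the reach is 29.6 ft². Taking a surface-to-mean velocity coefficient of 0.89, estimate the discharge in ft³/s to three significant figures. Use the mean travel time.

t̄ = (51.7 + 59.6 + 57.6) / 3 = 56.3 s
v_surface = L / t̄ = 133.8 / 56.3 = 2.377 ft/s
v_mean = 0.89 × 2.377 = 2.115 ft/s
Q = A × v_mean = 29.6 × 2.115 = 62.61 ft³/s

62.6 ft³/s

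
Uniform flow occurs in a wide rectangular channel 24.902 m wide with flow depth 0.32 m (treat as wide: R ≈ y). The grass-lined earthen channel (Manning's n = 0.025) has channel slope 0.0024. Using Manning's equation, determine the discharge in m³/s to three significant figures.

7.31 m³/s

A = b·y = 24.902 × 0.32 = 7.969 m²
Wide channel: R ≈ y = 0.32 m
Q = (1/n)·A·R^(2/3)·S^(1/2) = (1/0.025) × 7.969 × 0.3200^(2/3) × 0.0024^(1/2) = 7.305 m³/s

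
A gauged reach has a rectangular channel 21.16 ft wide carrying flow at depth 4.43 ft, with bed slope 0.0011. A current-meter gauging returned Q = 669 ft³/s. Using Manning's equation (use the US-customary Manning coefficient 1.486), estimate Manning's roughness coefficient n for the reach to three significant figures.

A = b·y = 21.16 × 4.43 = 93.74 ft²
P = b + 2y = 21.16 + 2×4.43 = 30.02 ft
R = A/P = 93.74/30.02 = 3.123 ft
n = (1.486/Q)·A·R^(2/3)·S^(1/2) = (1.486/669) × 93.74 × 2.136 × 0.03317 = 0.01475

0.0148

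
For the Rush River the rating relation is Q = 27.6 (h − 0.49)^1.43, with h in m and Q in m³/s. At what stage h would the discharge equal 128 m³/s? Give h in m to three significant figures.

3.41 m

h − h₀ = (Q/C)^(1/b) = (128/27.6)^(1/1.43) = 2.924 m
h = 0.49 + 2.924 = 3.414 m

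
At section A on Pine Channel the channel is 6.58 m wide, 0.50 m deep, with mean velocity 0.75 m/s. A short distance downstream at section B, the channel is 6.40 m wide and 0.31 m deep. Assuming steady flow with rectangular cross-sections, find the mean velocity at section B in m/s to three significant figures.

Q = A₁V₁ = (6.58×0.50) × 0.75 = 2.468 m³/s
A₂ = 6.40 × 0.31 = 1.984 m²
V₂ = Q/A₂ = 2.468/1.984 = 1.244 m/s

1.24 m/s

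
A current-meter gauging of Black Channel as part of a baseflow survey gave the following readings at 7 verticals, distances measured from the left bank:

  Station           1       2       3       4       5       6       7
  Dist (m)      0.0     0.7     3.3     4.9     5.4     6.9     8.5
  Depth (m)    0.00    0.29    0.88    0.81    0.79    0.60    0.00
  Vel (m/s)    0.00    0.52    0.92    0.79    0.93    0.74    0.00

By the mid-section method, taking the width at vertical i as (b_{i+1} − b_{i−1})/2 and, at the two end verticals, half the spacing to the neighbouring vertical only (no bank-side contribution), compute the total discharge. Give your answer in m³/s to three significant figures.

w_2 = (3.3 − 0.0)/2 = 1.65 m; q_2 = 0.52 × 0.29 × 1.65 = 0.2488 m³/s
w_3 = (4.9 − 0.7)/2 = 2.1 m; q_3 = 0.92 × 0.88 × 2.1 = 1.700 m³/s
w_4 = (5.4 − 3.3)/2 = 1.05 m; q_4 = 0.79 × 0.81 × 1.05 = 0.6719 m³/s
w_5 = (6.9 − 4.9)/2 = 1 m; q_5 = 0.93 × 0.79 × 1 = 0.7347 m³/s
w_6 = (8.5 − 5.4)/2 = 1.55 m; q_6 = 0.74 × 0.60 × 1.55 = 0.6882 m³/s
Stations 1, 7 contribute zero (depth or velocity is 0).
Q = Σ qᵢ = 4.044 m³/s

4.04 m³/s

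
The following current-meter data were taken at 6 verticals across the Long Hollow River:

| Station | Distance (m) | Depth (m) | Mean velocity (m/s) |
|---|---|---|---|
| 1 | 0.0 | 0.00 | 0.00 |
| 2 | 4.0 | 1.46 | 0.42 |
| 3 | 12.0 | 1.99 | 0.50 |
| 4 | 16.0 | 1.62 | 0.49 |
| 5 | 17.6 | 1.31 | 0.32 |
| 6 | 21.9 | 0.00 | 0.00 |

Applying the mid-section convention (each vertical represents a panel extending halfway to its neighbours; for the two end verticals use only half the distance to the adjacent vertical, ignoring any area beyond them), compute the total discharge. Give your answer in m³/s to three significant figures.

13.1 m³/s

w_2 = (12.0 − 0.0)/2 = 6 m; q_2 = 0.42 × 1.46 × 6 = 3.679 m³/s
w_3 = (16.0 − 4.0)/2 = 6 m; q_3 = 0.50 × 1.99 × 6 = 5.970 m³/s
w_4 = (17.6 − 12.0)/2 = 2.8 m; q_4 = 0.49 × 1.62 × 2.8 = 2.223 m³/s
w_5 = (21.9 − 16.0)/2 = 2.95 m; q_5 = 0.32 × 1.31 × 2.95 = 1.237 m³/s
Stations 1, 6 contribute zero (depth or velocity is 0).
Q = Σ qᵢ = 13.11 m³/s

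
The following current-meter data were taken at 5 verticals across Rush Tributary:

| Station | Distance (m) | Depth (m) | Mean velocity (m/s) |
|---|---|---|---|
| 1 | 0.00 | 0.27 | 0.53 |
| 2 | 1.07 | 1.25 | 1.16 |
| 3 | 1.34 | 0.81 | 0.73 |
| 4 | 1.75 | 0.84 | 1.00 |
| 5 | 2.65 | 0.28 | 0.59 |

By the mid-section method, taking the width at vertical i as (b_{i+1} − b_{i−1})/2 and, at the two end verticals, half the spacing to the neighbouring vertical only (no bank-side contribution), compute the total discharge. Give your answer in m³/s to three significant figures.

1.87 m³/s

w_1 = (1.07 − 0.00)/2 = 0.535 m; q_1 = 0.53 × 0.27 × 0.535 = 0.07656 m³/s
w_2 = (1.34 − 0.00)/2 = 0.67 m; q_2 = 1.16 × 1.25 × 0.67 = 0.9715 m³/s
w_3 = (1.75 − 1.07)/2 = 0.34 m; q_3 = 0.73 × 0.81 × 0.34 = 0.2010 m³/s
w_4 = (2.65 − 1.34)/2 = 0.655 m; q_4 = 1.00 × 0.84 × 0.655 = 0.5502 m³/s
w_5 = (2.65 − 1.75)/2 = 0.45 m; q_5 = 0.59 × 0.28 × 0.45 = 0.07434 m³/s
Q = Σ qᵢ = 1.874 m³/s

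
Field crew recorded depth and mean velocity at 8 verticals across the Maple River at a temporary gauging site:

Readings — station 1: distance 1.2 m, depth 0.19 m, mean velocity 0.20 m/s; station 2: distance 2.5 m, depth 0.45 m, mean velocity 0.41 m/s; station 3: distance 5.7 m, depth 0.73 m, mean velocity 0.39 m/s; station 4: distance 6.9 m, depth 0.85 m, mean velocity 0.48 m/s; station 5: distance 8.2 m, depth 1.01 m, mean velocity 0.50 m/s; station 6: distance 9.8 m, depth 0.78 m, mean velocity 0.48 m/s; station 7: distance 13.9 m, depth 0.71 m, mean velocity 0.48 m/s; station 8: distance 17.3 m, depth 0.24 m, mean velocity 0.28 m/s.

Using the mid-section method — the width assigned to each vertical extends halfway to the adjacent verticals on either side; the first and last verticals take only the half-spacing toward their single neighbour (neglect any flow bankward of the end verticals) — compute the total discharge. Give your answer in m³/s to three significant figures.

w_1 = (2.5 − 1.2)/2 = 0.65 m; q_1 = 0.20 × 0.19 × 0.65 = 0.02470 m³/s
w_2 = (5.7 − 1.2)/2 = 2.25 m; q_2 = 0.41 × 0.45 × 2.25 = 0.4151 m³/s
w_3 = (6.9 − 2.5)/2 = 2.2 m; q_3 = 0.39 × 0.73 × 2.2 = 0.6263 m³/s
w_4 = (8.2 − 5.7)/2 = 1.25 m; q_4 = 0.48 × 0.85 × 1.25 = 0.5100 m³/s
w_5 = (9.8 − 6.9)/2 = 1.45 m; q_5 = 0.50 × 1.01 × 1.45 = 0.7323 m³/s
w_6 = (13.9 − 8.2)/2 = 2.85 m; q_6 = 0.48 × 0.78 × 2.85 = 1.067 m³/s
w_7 = (17.3 − 9.8)/2 = 3.75 m; q_7 = 0.48 × 0.71 × 3.75 = 1.278 m³/s
w_8 = (17.3 − 13.9)/2 = 1.7 m; q_8 = 0.28 × 0.24 × 1.7 = 0.1142 m³/s
Q = Σ qᵢ = 4.768 m³/s

4.77 m³/s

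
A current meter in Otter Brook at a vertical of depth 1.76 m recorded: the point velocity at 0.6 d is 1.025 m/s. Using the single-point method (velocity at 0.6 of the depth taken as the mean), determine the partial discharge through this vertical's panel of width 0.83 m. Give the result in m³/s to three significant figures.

1.50 m³/s

v̄ = v₀.₆ = 1.025 m/s
q = v̄ × d × w = 1.025 × 1.76 × 0.83 = 1.497 m³/s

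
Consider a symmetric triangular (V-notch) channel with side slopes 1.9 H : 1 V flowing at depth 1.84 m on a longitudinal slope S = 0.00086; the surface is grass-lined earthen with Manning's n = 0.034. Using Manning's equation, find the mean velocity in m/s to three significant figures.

0.752 m/s

A = z·y² = 1.9×1.84² = 6.433 m²
P = 2y√(1+z²) = 2×1.84×√(1+1.9²) = 7.901 m
R = A/P = 6.433/7.901 = 0.8141 m
Q = (1/n)·A·R^(2/3)·S^(1/2) = (1/0.034) × 6.433 × 0.8141^(2/3) × 0.00086^(1/2) = 4.837 m³/s
V = Q/A = 4.837/6.433 = 0.7520 m/s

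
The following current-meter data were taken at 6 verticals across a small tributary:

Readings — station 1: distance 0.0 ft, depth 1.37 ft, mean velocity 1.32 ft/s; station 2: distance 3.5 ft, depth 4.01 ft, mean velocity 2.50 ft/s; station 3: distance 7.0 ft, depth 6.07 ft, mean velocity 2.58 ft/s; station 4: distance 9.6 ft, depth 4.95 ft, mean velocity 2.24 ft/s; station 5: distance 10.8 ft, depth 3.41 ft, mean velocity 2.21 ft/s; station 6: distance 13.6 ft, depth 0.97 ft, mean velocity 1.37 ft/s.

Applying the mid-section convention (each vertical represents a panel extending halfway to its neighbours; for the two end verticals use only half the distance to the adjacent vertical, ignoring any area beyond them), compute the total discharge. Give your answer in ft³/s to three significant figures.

w_1 = (3.5 − 0.0)/2 = 1.75 ft; q_1 = 1.32 × 1.37 × 1.75 = 3.165 ft³/s
w_2 = (7.0 − 0.0)/2 = 3.5 ft; q_2 = 2.50 × 4.01 × 3.5 = 35.09 ft³/s
w_3 = (9.6 − 3.5)/2 = 3.05 ft; q_3 = 2.58 × 6.07 × 3.05 = 47.76 ft³/s
w_4 = (10.8 − 7.0)/2 = 1.9 ft; q_4 = 2.24 × 4.95 × 1.9 = 21.07 ft³/s
w_5 = (13.6 − 9.6)/2 = 2 ft; q_5 = 2.21 × 3.41 × 2 = 15.07 ft³/s
w_6 = (13.6 − 10.8)/2 = 1.4 ft; q_6 = 1.37 × 0.97 × 1.4 = 1.860 ft³/s
Q = Σ qᵢ = 124.0 ft³/s

124 ft³/s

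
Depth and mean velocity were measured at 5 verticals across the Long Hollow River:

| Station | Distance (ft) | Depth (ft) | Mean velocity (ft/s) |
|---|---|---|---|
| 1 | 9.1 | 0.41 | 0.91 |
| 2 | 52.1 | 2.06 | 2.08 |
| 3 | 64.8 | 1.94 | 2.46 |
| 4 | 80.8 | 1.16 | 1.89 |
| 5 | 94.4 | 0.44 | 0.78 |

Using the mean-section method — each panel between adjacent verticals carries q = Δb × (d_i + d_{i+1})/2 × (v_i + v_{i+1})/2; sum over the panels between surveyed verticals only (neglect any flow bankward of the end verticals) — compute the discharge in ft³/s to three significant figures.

Panel 1-2: Δb = 43 ft, d̄ = (0.41+2.06)/2 = 1.235, v̄ = (0.91+2.08)/2 = 1.495 → q = 43×1.235×1.495 = 79.39 ft³/s
Panel 2-3: Δb = 12.7 ft, d̄ = (2.06+1.94)/2 = 2, v̄ = (2.08+2.46)/2 = 2.27 → q = 12.7×2×2.27 = 57.66 ft³/s
Panel 3-4: Δb = 16 ft, d̄ = (1.94+1.16)/2 = 1.55, v̄ = (2.46+1.89)/2 = 2.175 → q = 16×1.55×2.175 = 53.94 ft³/s
Panel 4-5: Δb = 13.6 ft, d̄ = (1.16+0.44)/2 = 0.8, v̄ = (1.89+0.78)/2 = 1.335 → q = 13.6×0.8×1.335 = 14.52 ft³/s
Q = Σ q = 205.5 ft³/s

206 ft³/s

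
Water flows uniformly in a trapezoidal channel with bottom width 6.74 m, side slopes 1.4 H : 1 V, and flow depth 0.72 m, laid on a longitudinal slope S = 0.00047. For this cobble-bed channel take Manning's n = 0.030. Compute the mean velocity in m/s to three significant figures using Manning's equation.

0.517 m/s

A = (b + z·y)·y = (6.74 + 1.4×0.72)×0.72 = 5.579 m²
P = b + 2y√(1+z²) = 6.74 + 2×0.72×√(1+1.4²) = 9.217 m
R = A/P = 5.579/9.217 = 0.6052 m
Q = (1/n)·A·R^(2/3)·S^(1/2) = (1/0.030) × 5.579 × 0.6052^(2/3) × 0.00047^(1/2) = 2.884 m³/s
V = Q/A = 2.884/5.579 = 0.5171 m/s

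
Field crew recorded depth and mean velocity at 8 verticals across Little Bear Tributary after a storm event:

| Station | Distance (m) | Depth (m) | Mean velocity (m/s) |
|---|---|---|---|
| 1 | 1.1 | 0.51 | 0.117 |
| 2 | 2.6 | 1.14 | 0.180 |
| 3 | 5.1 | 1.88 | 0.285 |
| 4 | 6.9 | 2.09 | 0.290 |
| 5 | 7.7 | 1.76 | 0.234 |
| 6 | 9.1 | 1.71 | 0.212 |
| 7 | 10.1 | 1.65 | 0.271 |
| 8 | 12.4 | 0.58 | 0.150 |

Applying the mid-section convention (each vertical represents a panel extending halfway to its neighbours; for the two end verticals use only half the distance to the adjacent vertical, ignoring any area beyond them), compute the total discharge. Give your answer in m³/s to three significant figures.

w_1 = (2.6 − 1.1)/2 = 0.75 m; q_1 = 0.117 × 0.51 × 0.75 = 0.04475 m³/s
w_2 = (5.1 − 1.1)/2 = 2 m; q_2 = 0.180 × 1.14 × 2 = 0.4104 m³/s
w_3 = (6.9 − 2.6)/2 = 2.15 m; q_3 = 0.285 × 1.88 × 2.15 = 1.152 m³/s
w_4 = (7.7 − 5.1)/2 = 1.3 m; q_4 = 0.290 × 2.09 × 1.3 = 0.7879 m³/s
w_5 = (9.1 − 6.9)/2 = 1.1 m; q_5 = 0.234 × 1.76 × 1.1 = 0.4530 m³/s
w_6 = (10.1 − 7.7)/2 = 1.2 m; q_6 = 0.212 × 1.71 × 1.2 = 0.4350 m³/s
w_7 = (12.4 − 9.1)/2 = 1.65 m; q_7 = 0.271 × 1.65 × 1.65 = 0.7378 m³/s
w_8 = (12.4 − 10.1)/2 = 1.15 m; q_8 = 0.150 × 0.58 × 1.15 = 0.1001 m³/s
Q = Σ qᵢ = 4.121 m³/s

4.12 m³/s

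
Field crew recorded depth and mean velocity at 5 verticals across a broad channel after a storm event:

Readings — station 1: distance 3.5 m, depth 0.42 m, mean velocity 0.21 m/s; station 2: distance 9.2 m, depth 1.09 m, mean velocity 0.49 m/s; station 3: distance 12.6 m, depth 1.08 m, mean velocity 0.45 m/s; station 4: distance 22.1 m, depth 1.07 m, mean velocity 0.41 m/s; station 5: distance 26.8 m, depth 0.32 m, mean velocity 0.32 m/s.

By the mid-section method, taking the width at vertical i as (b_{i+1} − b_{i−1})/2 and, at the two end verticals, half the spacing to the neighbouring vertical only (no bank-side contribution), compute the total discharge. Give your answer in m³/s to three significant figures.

9.17 m³/s

w_1 = (9.2 − 3.5)/2 = 2.85 m; q_1 = 0.21 × 0.42 × 2.85 = 0.2514 m³/s
w_2 = (12.6 − 3.5)/2 = 4.55 m; q_2 = 0.49 × 1.09 × 4.55 = 2.430 m³/s
w_3 = (22.1 − 9.2)/2 = 6.45 m; q_3 = 0.45 × 1.08 × 6.45 = 3.135 m³/s
w_4 = (26.8 − 12.6)/2 = 7.1 m; q_4 = 0.41 × 1.07 × 7.1 = 3.115 m³/s
w_5 = (26.8 − 22.1)/2 = 2.35 m; q_5 = 0.32 × 0.32 × 2.35 = 0.2406 m³/s
Q = Σ qᵢ = 9.172 m³/s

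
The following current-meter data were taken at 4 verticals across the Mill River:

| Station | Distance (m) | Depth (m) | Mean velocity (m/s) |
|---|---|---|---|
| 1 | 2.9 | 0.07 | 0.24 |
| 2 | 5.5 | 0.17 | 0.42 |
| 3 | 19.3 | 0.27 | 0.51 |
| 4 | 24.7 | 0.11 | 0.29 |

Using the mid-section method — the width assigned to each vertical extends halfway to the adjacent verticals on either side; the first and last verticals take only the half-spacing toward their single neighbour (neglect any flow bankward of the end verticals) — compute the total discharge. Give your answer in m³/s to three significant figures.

w_1 = (5.5 − 2.9)/2 = 1.3 m; q_1 = 0.24 × 0.07 × 1.3 = 0.02184 m³/s
w_2 = (19.3 − 2.9)/2 = 8.2 m; q_2 = 0.42 × 0.17 × 8.2 = 0.5855 m³/s
w_3 = (24.7 − 5.5)/2 = 9.6 m; q_3 = 0.51 × 0.27 × 9.6 = 1.322 m³/s
w_4 = (24.7 − 19.3)/2 = 2.7 m; q_4 = 0.29 × 0.11 × 2.7 = 0.08613 m³/s
Q = Σ qᵢ = 2.015 m³/s

2.02 m³/s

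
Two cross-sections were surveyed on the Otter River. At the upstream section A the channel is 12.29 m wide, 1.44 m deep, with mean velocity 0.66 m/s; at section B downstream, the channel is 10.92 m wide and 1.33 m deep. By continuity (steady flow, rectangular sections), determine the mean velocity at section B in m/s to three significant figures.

0.804 m/s

Q = A₁V₁ = (12.29×1.44) × 0.66 = 11.68 m³/s
A₂ = 10.92 × 1.33 = 14.52 m²
V₂ = Q/A₂ = 11.68/14.52 = 0.8042 m/s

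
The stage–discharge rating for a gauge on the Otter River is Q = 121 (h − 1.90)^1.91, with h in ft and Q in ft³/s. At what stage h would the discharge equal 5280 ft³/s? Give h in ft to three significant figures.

h − h₀ = (Q/C)^(1/b) = (5280/121)^(1/1.91) = 7.220 ft
h = 1.90 + 7.220 = 9.120 ft

9.12 ft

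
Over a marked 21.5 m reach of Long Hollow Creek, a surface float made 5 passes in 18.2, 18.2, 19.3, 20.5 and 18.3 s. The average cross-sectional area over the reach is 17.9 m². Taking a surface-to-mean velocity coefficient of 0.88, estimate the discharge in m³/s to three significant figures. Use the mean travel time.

t̄ = (18.2 + 18.2 + 19.3 + 20.5 + 18.3) / 5 = 18.9 s
v_surface = L / t̄ = 21.5 / 18.9 = 1.138 m/s
v_mean = 0.88 × 1.138 = 1.001 m/s
Q = A × v_mean = 17.9 × 1.001 = 17.92 m³/s

17.9 m³/s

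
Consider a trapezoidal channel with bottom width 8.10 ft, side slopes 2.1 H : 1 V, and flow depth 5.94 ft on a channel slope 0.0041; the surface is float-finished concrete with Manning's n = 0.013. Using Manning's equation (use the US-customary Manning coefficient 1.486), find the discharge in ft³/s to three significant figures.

2030 ft³/s

A = (b + z·y)·y = (8.10 + 2.1×5.94)×5.94 = 122.2 ft²
P = b + 2y√(1+z²) = 8.10 + 2×5.94×√(1+2.1²) = 35.73 ft
R = A/P = 122.2/35.73 = 3.420 ft
Q = (1.486/n)·A·R^(2/3)·S^(1/2) = (1.486/0.013) × 122.2 × 3.420^(2/3) × 0.0041^(1/2) = 2031 ft³/s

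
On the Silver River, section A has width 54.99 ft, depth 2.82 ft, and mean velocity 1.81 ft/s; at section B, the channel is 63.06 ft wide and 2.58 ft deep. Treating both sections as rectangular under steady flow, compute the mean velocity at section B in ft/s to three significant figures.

1.73 ft/s

Q = A₁V₁ = (54.99×2.82) × 1.81 = 280.7 ft³/s
A₂ = 63.06 × 2.58 = 162.7 ft²
V₂ = Q/A₂ = 280.7/162.7 = 1.725 ft/s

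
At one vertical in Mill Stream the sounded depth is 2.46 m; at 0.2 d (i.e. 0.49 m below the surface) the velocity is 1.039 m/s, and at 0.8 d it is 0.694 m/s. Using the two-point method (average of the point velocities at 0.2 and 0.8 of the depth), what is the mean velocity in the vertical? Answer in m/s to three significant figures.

v̄ = (1.039 + 0.694) / 2 = 0.8665 m/s

0.867 m/s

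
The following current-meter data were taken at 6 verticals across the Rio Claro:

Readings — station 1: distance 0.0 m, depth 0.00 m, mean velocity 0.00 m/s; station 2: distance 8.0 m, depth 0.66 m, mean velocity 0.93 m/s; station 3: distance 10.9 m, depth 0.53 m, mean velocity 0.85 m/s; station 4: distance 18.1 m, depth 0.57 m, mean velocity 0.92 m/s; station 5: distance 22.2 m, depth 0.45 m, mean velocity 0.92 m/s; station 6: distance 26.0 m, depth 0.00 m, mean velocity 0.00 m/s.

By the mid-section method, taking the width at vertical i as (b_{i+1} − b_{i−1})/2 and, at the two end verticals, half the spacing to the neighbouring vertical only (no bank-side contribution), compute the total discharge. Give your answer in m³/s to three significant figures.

10.2 m³/s

w_2 = (10.9 − 0.0)/2 = 5.45 m; q_2 = 0.93 × 0.66 × 5.45 = 3.345 m³/s
w_3 = (18.1 − 8.0)/2 = 5.05 m; q_3 = 0.85 × 0.53 × 5.05 = 2.275 m³/s
w_4 = (22.2 − 10.9)/2 = 5.65 m; q_4 = 0.92 × 0.57 × 5.65 = 2.963 m³/s
w_5 = (26.0 − 18.1)/2 = 3.95 m; q_5 = 0.92 × 0.45 × 3.95 = 1.635 m³/s
Stations 1, 6 contribute zero (depth or velocity is 0).
Q = Σ qᵢ = 10.22 m³/s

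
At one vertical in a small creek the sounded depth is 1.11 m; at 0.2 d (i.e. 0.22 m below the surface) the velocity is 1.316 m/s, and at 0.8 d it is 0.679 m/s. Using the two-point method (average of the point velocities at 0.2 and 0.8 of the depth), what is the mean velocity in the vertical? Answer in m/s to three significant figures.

v̄ = (1.316 + 0.679) / 2 = 0.9975 m/s

0.998 m/s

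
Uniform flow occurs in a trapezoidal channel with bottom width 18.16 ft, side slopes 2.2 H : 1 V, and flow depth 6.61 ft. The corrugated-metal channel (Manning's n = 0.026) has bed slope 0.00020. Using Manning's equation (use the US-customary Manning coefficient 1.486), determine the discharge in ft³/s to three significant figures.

A = (b + z·y)·y = (18.16 + 2.2×6.61)×6.61 = 216.2 ft²
P = b + 2y√(1+z²) = 18.16 + 2×6.61×√(1+2.2²) = 50.11 ft
R = A/P = 216.2/50.11 = 4.314 ft
Q = (1.486/n)·A·R^(2/3)·S^(1/2) = (1.486/0.026) × 216.2 × 4.314^(2/3) × 0.00020^(1/2) = 463.0 ft³/s

463 ft³/s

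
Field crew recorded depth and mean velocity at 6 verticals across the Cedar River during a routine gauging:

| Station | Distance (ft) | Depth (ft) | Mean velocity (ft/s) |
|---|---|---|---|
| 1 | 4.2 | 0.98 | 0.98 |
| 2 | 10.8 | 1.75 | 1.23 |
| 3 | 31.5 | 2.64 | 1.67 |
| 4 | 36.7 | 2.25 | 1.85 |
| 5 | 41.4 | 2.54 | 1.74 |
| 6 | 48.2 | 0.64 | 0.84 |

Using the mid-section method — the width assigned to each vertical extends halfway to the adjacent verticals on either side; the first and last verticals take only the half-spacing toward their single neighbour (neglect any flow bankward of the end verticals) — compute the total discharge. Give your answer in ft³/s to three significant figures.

w_1 = (10.8 − 4.2)/2 = 3.3 ft; q_1 = 0.98 × 0.98 × 3.3 = 3.169 ft³/s
w_2 = (31.5 − 4.2)/2 = 13.65 ft; q_2 = 1.23 × 1.75 × 13.65 = 29.38 ft³/s
w_3 = (36.7 − 10.8)/2 = 12.95 ft; q_3 = 1.67 × 2.64 × 12.95 = 57.09 ft³/s
w_4 = (41.4 − 31.5)/2 = 4.95 ft; q_4 = 1.85 × 2.25 × 4.95 = 20.60 ft³/s
w_5 = (48.2 − 36.7)/2 = 5.75 ft; q_5 = 1.74 × 2.54 × 5.75 = 25.41 ft³/s
w_6 = (48.2 − 41.4)/2 = 3.4 ft; q_6 = 0.84 × 0.64 × 3.4 = 1.828 ft³/s
Q = Σ qᵢ = 137.5 ft³/s

137 ft³/s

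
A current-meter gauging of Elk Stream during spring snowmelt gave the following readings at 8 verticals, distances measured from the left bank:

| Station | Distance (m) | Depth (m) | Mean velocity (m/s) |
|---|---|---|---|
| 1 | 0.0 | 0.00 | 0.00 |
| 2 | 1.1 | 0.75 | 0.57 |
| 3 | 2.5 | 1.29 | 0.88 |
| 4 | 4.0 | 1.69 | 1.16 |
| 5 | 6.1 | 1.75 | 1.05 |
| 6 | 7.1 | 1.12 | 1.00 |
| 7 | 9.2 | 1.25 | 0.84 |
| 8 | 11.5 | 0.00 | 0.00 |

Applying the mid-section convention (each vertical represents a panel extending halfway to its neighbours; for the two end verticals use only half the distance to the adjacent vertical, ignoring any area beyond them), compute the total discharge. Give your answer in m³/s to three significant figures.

12.6 m³/s

w_2 = (2.5 − 0.0)/2 = 1.25 m; q_2 = 0.57 × 0.75 × 1.25 = 0.5344 m³/s
w_3 = (4.0 − 1.1)/2 = 1.45 m; q_3 = 0.88 × 1.29 × 1.45 = 1.646 m³/s
w_4 = (6.1 − 2.5)/2 = 1.8 m; q_4 = 1.16 × 1.69 × 1.8 = 3.529 m³/s
w_5 = (7.1 − 4.0)/2 = 1.55 m; q_5 = 1.05 × 1.75 × 1.55 = 2.848 m³/s
w_6 = (9.2 − 6.1)/2 = 1.55 m; q_6 = 1.00 × 1.12 × 1.55 = 1.736 m³/s
w_7 = (11.5 − 7.1)/2 = 2.2 m; q_7 = 0.84 × 1.25 × 2.2 = 2.310 m³/s
Stations 1, 8 contribute zero (depth or velocity is 0).
Q = Σ qᵢ = 12.60 m³/s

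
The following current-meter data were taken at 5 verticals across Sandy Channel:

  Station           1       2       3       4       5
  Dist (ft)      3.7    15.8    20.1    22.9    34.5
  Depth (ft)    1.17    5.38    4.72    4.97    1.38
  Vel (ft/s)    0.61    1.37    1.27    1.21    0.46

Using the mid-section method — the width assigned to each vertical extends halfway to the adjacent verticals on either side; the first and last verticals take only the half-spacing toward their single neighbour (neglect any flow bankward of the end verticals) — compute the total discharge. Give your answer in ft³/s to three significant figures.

w_1 = (15.8 − 3.7)/2 = 6.05 ft; q_1 = 0.61 × 1.17 × 6.05 = 4.318 ft³/s
w_2 = (20.1 − 3.7)/2 = 8.2 ft; q_2 = 1.37 × 5.38 × 8.2 = 60.44 ft³/s
w_3 = (22.9 − 15.8)/2 = 3.55 ft; q_3 = 1.27 × 4.72 × 3.55 = 21.28 ft³/s
w_4 = (34.5 − 20.1)/2 = 7.2 ft; q_4 = 1.21 × 4.97 × 7.2 = 43.30 ft³/s
w_5 = (34.5 − 22.9)/2 = 5.8 ft; q_5 = 0.46 × 1.38 × 5.8 = 3.682 ft³/s
Q = Σ qᵢ = 133.0 ft³/s

133 ft³/s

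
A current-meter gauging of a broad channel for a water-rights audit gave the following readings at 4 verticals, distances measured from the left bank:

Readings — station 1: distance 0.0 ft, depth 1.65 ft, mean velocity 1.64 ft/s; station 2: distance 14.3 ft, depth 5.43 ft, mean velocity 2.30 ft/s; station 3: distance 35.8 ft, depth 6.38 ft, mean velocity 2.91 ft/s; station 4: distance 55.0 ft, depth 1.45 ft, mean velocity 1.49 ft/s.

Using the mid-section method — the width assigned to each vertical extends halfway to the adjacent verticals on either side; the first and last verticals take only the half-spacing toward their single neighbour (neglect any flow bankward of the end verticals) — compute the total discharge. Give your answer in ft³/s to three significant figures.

641 ft³/s

w_1 = (14.3 − 0.0)/2 = 7.15 ft; q_1 = 1.64 × 1.65 × 7.15 = 19.35 ft³/s
w_2 = (35.8 − 0.0)/2 = 17.9 ft; q_2 = 2.30 × 5.43 × 17.9 = 223.6 ft³/s
w_3 = (55.0 − 14.3)/2 = 20.35 ft; q_3 = 2.91 × 6.38 × 20.35 = 377.8 ft³/s
w_4 = (55.0 − 35.8)/2 = 9.6 ft; q_4 = 1.49 × 1.45 × 9.6 = 20.74 ft³/s
Q = Σ qᵢ = 641.5 ft³/s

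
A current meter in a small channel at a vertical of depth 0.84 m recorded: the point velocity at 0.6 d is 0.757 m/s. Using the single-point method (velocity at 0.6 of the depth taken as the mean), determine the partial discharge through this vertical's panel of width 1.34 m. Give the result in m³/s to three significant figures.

0.852 m³/s

v̄ = v₀.₆ = 0.757 m/s
q = v̄ × d × w = 0.7570 × 0.84 × 1.34 = 0.8521 m³/s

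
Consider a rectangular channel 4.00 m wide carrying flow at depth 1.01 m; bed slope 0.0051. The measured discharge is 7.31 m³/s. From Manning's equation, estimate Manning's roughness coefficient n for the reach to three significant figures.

0.0303

A = b·y = 4.00 × 1.01 = 4.040 m²
P = b + 2y = 4.00 + 2×1.01 = 6.020 m
R = A/P = 4.040/6.020 = 0.6711 m
n = (1/Q)·A·R^(2/3)·S^(1/2) = (1/7.31) × 4.040 × 0.7665 × 0.07141 = 0.03025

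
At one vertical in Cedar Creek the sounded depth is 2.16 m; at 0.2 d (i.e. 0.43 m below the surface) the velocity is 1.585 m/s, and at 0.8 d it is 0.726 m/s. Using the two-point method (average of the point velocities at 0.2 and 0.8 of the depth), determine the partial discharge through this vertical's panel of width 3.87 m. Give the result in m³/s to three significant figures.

9.66 m³/s

v̄ = (1.585 + 0.726) / 2 = 1.156 m/s
q = v̄ × d × w = 1.156 × 2.16 × 3.87 = 9.659 m³/s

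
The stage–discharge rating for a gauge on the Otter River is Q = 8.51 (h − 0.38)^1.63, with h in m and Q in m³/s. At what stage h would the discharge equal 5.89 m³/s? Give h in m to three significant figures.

h − h₀ = (Q/C)^(1/b) = (5.89/8.51)^(1/1.63) = 0.7979 m
h = 0.38 + 0.7979 = 1.178 m

1.18 m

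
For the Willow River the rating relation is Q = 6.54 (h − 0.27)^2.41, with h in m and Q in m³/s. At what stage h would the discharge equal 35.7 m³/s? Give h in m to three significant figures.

2.29 m

h − h₀ = (Q/C)^(1/b) = (35.7/6.54)^(1/2.41) = 2.022 m
h = 0.27 + 2.022 = 2.292 m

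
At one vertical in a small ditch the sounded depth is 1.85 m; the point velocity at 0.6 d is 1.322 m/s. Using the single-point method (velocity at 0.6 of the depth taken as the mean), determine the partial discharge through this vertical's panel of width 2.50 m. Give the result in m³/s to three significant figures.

6.11 m³/s

v̄ = v₀.₆ = 1.322 m/s
q = v̄ × d × w = 1.322 × 1.85 × 2.50 = 6.114 m³/s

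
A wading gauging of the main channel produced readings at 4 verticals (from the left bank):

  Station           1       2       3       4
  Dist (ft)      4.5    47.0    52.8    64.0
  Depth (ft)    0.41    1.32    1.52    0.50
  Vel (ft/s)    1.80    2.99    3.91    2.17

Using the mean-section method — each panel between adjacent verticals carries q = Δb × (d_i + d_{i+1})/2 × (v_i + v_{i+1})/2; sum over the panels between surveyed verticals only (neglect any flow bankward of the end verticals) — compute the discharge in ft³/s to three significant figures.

Panel 1-2: Δb = 42.5 ft, d̄ = (0.41+1.32)/2 = 0.865, v̄ = (1.80+2.99)/2 = 2.395 → q = 42.5×0.865×2.395 = 88.05 ft³/s
Panel 2-3: Δb = 5.8 ft, d̄ = (1.32+1.52)/2 = 1.42, v̄ = (2.99+3.91)/2 = 3.45 → q = 5.8×1.42×3.45 = 28.41 ft³/s
Panel 3-4: Δb = 11.2 ft, d̄ = (1.52+0.50)/2 = 1.01, v̄ = (3.91+2.17)/2 = 3.04 → q = 11.2×1.01×3.04 = 34.39 ft³/s
Q = Σ q = 150.8 ft³/s

151 ft³/s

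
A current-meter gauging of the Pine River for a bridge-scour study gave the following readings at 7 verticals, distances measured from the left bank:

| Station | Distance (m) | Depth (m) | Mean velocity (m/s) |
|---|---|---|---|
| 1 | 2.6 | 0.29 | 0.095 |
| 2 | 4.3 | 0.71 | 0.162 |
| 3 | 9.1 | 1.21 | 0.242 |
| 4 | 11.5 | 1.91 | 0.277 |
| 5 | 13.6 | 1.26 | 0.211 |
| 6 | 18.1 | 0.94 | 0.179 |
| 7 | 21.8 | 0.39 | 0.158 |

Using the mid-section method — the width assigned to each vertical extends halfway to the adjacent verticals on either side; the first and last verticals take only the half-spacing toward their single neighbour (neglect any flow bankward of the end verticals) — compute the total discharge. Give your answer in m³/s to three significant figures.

4.32 m³/s

w_1 = (4.3 − 2.6)/2 = 0.85 m; q_1 = 0.095 × 0.29 × 0.85 = 0.02342 m³/s
w_2 = (9.1 − 2.6)/2 = 3.25 m; q_2 = 0.162 × 0.71 × 3.25 = 0.3738 m³/s
w_3 = (11.5 − 4.3)/2 = 3.6 m; q_3 = 0.242 × 1.21 × 3.6 = 1.054 m³/s
w_4 = (13.6 − 9.1)/2 = 2.25 m; q_4 = 0.277 × 1.91 × 2.25 = 1.190 m³/s
w_5 = (18.1 − 11.5)/2 = 3.3 m; q_5 = 0.211 × 1.26 × 3.3 = 0.8773 m³/s
w_6 = (21.8 − 13.6)/2 = 4.1 m; q_6 = 0.179 × 0.94 × 4.1 = 0.6899 m³/s
w_7 = (21.8 − 18.1)/2 = 1.85 m; q_7 = 0.158 × 0.39 × 1.85 = 0.1140 m³/s
Q = Σ qᵢ = 4.323 m³/s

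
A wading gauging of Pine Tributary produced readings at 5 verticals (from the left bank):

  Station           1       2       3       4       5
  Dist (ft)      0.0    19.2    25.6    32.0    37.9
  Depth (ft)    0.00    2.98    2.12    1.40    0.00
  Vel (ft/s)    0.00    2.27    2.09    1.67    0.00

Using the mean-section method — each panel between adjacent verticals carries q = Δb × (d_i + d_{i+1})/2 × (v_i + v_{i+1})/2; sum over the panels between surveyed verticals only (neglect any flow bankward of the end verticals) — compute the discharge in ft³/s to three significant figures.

92.7 ft³/s

Panel 1-2: Δb = 19.2 ft, d̄ = (0.00+2.98)/2 = 1.49, v̄ = (0.00+2.27)/2 = 1.135 → q = 19.2×1.49×1.135 = 32.47 ft³/s
Panel 2-3: Δb = 6.4 ft, d̄ = (2.98+2.12)/2 = 2.55, v̄ = (2.27+2.09)/2 = 2.18 → q = 6.4×2.55×2.18 = 35.58 ft³/s
Panel 3-4: Δb = 6.4 ft, d̄ = (2.12+1.40)/2 = 1.76, v̄ = (2.09+1.67)/2 = 1.88 → q = 6.4×1.76×1.88 = 21.18 ft³/s
Panel 4-5: Δb = 5.9 ft, d̄ = (1.40+0.00)/2 = 0.7, v̄ = (1.67+0.00)/2 = 0.835 → q = 5.9×0.7×0.835 = 3.449 ft³/s
Q = Σ q = 92.67 ft³/s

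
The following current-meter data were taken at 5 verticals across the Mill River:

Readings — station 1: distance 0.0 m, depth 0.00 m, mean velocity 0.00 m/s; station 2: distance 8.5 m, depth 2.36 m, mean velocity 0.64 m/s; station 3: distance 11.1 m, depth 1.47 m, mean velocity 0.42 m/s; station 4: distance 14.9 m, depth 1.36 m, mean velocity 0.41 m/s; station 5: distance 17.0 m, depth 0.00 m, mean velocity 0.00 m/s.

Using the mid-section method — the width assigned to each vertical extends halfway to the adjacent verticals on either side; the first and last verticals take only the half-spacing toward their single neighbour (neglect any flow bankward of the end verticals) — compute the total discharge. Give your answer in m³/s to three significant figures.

w_2 = (11.1 − 0.0)/2 = 5.55 m; q_2 = 0.64 × 2.36 × 5.55 = 8.383 m³/s
w_3 = (14.9 − 8.5)/2 = 3.2 m; q_3 = 0.42 × 1.47 × 3.2 = 1.976 m³/s
w_4 = (17.0 − 11.1)/2 = 2.95 m; q_4 = 0.41 × 1.36 × 2.95 = 1.645 m³/s
Stations 1, 5 contribute zero (depth or velocity is 0).
Q = Σ qᵢ = 12.00 m³/s

12.0 m³/s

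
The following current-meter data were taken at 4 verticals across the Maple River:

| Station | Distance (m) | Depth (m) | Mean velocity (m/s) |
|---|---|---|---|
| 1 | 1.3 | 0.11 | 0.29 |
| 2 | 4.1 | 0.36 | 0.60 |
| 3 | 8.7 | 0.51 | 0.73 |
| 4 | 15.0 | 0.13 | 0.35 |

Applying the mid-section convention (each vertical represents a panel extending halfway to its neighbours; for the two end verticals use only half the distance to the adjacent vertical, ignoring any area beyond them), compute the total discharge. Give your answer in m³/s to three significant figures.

3.02 m³/s

w_1 = (4.1 − 1.3)/2 = 1.4 m; q_1 = 0.29 × 0.11 × 1.4 = 0.04466 m³/s
w_2 = (8.7 − 1.3)/2 = 3.7 m; q_2 = 0.60 × 0.36 × 3.7 = 0.7992 m³/s
w_3 = (15.0 − 4.1)/2 = 5.45 m; q_3 = 0.73 × 0.51 × 5.45 = 2.029 m³/s
w_4 = (15.0 − 8.7)/2 = 3.15 m; q_4 = 0.35 × 0.13 × 3.15 = 0.1433 m³/s
Q = Σ qᵢ = 3.016 m³/s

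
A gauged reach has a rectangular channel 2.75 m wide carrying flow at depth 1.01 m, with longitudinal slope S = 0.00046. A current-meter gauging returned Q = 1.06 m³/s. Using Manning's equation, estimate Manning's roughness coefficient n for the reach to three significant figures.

A = b·y = 2.75 × 1.01 = 2.778 m²
P = b + 2y = 2.75 + 2×1.01 = 4.770 m
R = A/P = 2.778/4.770 = 0.5823 m
n = (1/Q)·A·R^(2/3)·S^(1/2) = (1/1.06) × 2.778 × 0.6973 × 0.02145 = 0.03919

0.0392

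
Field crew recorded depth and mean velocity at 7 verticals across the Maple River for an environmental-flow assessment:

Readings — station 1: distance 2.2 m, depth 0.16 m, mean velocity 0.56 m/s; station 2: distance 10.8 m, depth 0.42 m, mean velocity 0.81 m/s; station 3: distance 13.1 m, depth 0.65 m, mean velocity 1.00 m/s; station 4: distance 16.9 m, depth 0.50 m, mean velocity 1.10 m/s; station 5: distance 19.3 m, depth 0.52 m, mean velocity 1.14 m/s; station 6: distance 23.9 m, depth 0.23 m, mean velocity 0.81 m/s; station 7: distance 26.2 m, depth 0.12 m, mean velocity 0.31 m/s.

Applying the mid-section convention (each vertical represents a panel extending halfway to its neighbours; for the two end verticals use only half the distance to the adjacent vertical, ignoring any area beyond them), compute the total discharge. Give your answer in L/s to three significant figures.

8690 L/s

w_1 = (10.8 − 2.2)/2 = 4.3 m; q_1 = 0.56 × 0.16 × 4.3 = 0.3853 m³/s
w_2 = (13.1 − 2.2)/2 = 5.45 m; q_2 = 0.81 × 0.42 × 5.45 = 1.854 m³/s
w_3 = (16.9 − 10.8)/2 = 3.05 m; q_3 = 1.00 × 0.65 × 3.05 = 1.983 m³/s
w_4 = (19.3 − 13.1)/2 = 3.1 m; q_4 = 1.10 × 0.50 × 3.1 = 1.705 m³/s
w_5 = (23.9 − 16.9)/2 = 3.5 m; q_5 = 1.14 × 0.52 × 3.5 = 2.075 m³/s
w_6 = (26.2 − 19.3)/2 = 3.45 m; q_6 = 0.81 × 0.23 × 3.45 = 0.6427 m³/s
w_7 = (26.2 − 23.9)/2 = 1.15 m; q_7 = 0.31 × 0.12 × 1.15 = 0.04278 m³/s
Q = Σ qᵢ = 8.687 m³/s
= 8.687 × 1000 = 8687 L/s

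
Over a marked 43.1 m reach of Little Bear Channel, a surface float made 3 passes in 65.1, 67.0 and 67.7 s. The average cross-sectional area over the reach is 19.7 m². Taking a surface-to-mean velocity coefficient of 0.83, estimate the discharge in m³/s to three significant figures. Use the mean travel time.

t̄ = (65.1 + 67.0 + 67.7) / 3 = 66.6 s
v_surface = L / t̄ = 43.1 / 66.6 = 0.6471 m/s
v_mean = 0.83 × 0.6471 = 0.5371 m/s
Q = A × v_mean = 19.7 × 0.5371 = 10.58 m³/s

10.6 m³/s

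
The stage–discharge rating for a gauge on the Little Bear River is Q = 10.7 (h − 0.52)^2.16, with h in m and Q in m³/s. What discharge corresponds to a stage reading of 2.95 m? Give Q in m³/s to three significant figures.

Q = 10.7 × (2.95 − 0.52)^2.16 = 10.7 × 2.43^2.16 = 72.83 m³/s

72.8 m³/s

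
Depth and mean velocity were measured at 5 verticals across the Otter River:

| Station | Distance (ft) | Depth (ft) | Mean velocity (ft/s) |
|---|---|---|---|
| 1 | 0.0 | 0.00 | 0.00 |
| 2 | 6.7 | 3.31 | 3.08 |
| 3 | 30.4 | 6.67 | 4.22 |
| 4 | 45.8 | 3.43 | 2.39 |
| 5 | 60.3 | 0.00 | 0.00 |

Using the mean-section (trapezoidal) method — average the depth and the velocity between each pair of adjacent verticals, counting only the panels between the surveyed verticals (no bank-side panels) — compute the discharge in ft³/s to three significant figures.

Panel 1-2: Δb = 6.7 ft, d̄ = (0.00+3.31)/2 = 1.655, v̄ = (0.00+3.08)/2 = 1.54 → q = 6.7×1.655×1.54 = 17.08 ft³/s
Panel 2-3: Δb = 23.7 ft, d̄ = (3.31+6.67)/2 = 4.99, v̄ = (3.08+4.22)/2 = 3.65 → q = 23.7×4.99×3.65 = 431.7 ft³/s
Panel 3-4: Δb = 15.4 ft, d̄ = (6.67+3.43)/2 = 5.05, v̄ = (4.22+2.39)/2 = 3.305 → q = 15.4×5.05×3.305 = 257.0 ft³/s
Panel 4-5: Δb = 14.5 ft, d̄ = (3.43+0.00)/2 = 1.715, v̄ = (2.39+0.00)/2 = 1.195 → q = 14.5×1.715×1.195 = 29.72 ft³/s
Q = Σ q = 735.5 ft³/s

735 ft³/s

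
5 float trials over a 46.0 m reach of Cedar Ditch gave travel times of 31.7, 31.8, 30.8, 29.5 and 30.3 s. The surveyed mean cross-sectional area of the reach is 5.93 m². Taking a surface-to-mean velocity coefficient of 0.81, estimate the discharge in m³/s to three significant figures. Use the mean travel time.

t̄ = (31.7 + 31.8 + 30.8 + 29.5 + 30.3) / 5 = 30.82 s
v_surface = L / t̄ = 46.0 / 30.82 = 1.493 m/s
v_mean = 0.81 × 1.493 = 1.209 m/s
Q = A × v_mean = 5.93 × 1.209 = 7.169 m³/s

7.17 m³/s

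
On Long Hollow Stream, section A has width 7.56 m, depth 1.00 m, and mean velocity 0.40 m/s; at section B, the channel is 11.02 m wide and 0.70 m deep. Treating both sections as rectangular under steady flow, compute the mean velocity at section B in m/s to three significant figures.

0.392 m/s

Q = A₁V₁ = (7.56×1.00) × 0.40 = 3.024 m³/s
A₂ = 11.02 × 0.70 = 7.714 m²
V₂ = Q/A₂ = 3.024/7.714 = 0.3920 m/s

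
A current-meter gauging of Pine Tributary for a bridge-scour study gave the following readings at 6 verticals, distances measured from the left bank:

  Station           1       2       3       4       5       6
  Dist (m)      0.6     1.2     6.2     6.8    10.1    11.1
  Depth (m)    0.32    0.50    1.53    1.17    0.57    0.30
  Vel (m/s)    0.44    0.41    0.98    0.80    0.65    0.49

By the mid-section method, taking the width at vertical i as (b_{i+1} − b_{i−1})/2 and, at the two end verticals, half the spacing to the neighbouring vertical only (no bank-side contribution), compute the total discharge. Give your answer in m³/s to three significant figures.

7.51 m³/s

w_1 = (1.2 − 0.6)/2 = 0.3 m; q_1 = 0.44 × 0.32 × 0.3 = 0.04224 m³/s
w_2 = (6.2 − 0.6)/2 = 2.8 m; q_2 = 0.41 × 0.50 × 2.8 = 0.5740 m³/s
w_3 = (6.8 − 1.2)/2 = 2.8 m; q_3 = 0.98 × 1.53 × 2.8 = 4.198 m³/s
w_4 = (10.1 − 6.2)/2 = 1.95 m; q_4 = 0.80 × 1.17 × 1.95 = 1.825 m³/s
w_5 = (11.1 − 6.8)/2 = 2.15 m; q_5 = 0.65 × 0.57 × 2.15 = 0.7966 m³/s
w_6 = (11.1 − 10.1)/2 = 0.5 m; q_6 = 0.49 × 0.30 × 0.5 = 0.07350 m³/s
Q = Σ qᵢ = 7.510 m³/s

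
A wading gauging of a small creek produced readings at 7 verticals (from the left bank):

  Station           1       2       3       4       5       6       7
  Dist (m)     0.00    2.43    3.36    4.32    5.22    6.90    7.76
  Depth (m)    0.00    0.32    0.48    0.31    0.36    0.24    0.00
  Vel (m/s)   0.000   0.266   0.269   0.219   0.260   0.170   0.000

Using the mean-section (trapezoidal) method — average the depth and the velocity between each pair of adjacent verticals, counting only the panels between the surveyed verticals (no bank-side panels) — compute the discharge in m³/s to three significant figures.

0.433 m³/s

Panel 1-2: Δb = 2.43 m, d̄ = (0.00+0.32)/2 = 0.16, v̄ = (0.000+0.266)/2 = 0.133 → q = 2.43×0.16×0.133 = 0.05171 m³/s
Panel 2-3: Δb = 0.93 m, d̄ = (0.32+0.48)/2 = 0.4, v̄ = (0.266+0.269)/2 = 0.2675 → q = 0.93×0.4×0.2675 = 0.09951 m³/s
Panel 3-4: Δb = 0.96 m, d̄ = (0.48+0.31)/2 = 0.395, v̄ = (0.269+0.219)/2 = 0.244 → q = 0.96×0.395×0.244 = 0.09252 m³/s
Panel 4-5: Δb = 0.9 m, d̄ = (0.31+0.36)/2 = 0.335, v̄ = (0.219+0.260)/2 = 0.2395 → q = 0.9×0.335×0.2395 = 0.07221 m³/s
Panel 5-6: Δb = 1.68 m, d̄ = (0.36+0.24)/2 = 0.3, v̄ = (0.260+0.170)/2 = 0.215 → q = 1.68×0.3×0.215 = 0.1084 m³/s
Panel 6-7: Δb = 0.86 m, d̄ = (0.24+0.00)/2 = 0.12, v̄ = (0.170+0.000)/2 = 0.085 → q = 0.86×0.12×0.085 = 0.008772 m³/s
Q = Σ q = 0.4331 m³/s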